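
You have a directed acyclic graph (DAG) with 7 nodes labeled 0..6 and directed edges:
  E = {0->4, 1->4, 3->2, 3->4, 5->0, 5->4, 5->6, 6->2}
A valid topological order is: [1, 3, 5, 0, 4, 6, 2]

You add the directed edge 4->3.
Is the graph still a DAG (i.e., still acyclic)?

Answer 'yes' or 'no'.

Answer: no

Derivation:
Given toposort: [1, 3, 5, 0, 4, 6, 2]
Position of 4: index 4; position of 3: index 1
New edge 4->3: backward (u after v in old order)
Backward edge: old toposort is now invalid. Check if this creates a cycle.
Does 3 already reach 4? Reachable from 3: [2, 3, 4]. YES -> cycle!
Still a DAG? no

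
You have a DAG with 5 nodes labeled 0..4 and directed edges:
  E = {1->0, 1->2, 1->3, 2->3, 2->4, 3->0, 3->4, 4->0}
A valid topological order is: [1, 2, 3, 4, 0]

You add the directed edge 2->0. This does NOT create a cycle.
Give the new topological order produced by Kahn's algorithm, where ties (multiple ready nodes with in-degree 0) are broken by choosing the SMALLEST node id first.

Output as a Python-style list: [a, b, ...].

Answer: [1, 2, 3, 4, 0]

Derivation:
Old toposort: [1, 2, 3, 4, 0]
Added edge: 2->0
Position of 2 (1) < position of 0 (4). Old order still valid.
Run Kahn's algorithm (break ties by smallest node id):
  initial in-degrees: [4, 0, 1, 2, 2]
  ready (indeg=0): [1]
  pop 1: indeg[0]->3; indeg[2]->0; indeg[3]->1 | ready=[2] | order so far=[1]
  pop 2: indeg[0]->2; indeg[3]->0; indeg[4]->1 | ready=[3] | order so far=[1, 2]
  pop 3: indeg[0]->1; indeg[4]->0 | ready=[4] | order so far=[1, 2, 3]
  pop 4: indeg[0]->0 | ready=[0] | order so far=[1, 2, 3, 4]
  pop 0: no out-edges | ready=[] | order so far=[1, 2, 3, 4, 0]
  Result: [1, 2, 3, 4, 0]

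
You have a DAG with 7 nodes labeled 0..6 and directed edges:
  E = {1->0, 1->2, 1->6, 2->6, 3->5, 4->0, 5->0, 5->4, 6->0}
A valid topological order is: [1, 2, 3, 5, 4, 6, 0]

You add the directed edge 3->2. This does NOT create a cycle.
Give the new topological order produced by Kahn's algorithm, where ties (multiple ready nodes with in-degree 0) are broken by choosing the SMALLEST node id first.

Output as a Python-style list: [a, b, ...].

Old toposort: [1, 2, 3, 5, 4, 6, 0]
Added edge: 3->2
Position of 3 (2) > position of 2 (1). Must reorder: 3 must now come before 2.
Run Kahn's algorithm (break ties by smallest node id):
  initial in-degrees: [4, 0, 2, 0, 1, 1, 2]
  ready (indeg=0): [1, 3]
  pop 1: indeg[0]->3; indeg[2]->1; indeg[6]->1 | ready=[3] | order so far=[1]
  pop 3: indeg[2]->0; indeg[5]->0 | ready=[2, 5] | order so far=[1, 3]
  pop 2: indeg[6]->0 | ready=[5, 6] | order so far=[1, 3, 2]
  pop 5: indeg[0]->2; indeg[4]->0 | ready=[4, 6] | order so far=[1, 3, 2, 5]
  pop 4: indeg[0]->1 | ready=[6] | order so far=[1, 3, 2, 5, 4]
  pop 6: indeg[0]->0 | ready=[0] | order so far=[1, 3, 2, 5, 4, 6]
  pop 0: no out-edges | ready=[] | order so far=[1, 3, 2, 5, 4, 6, 0]
  Result: [1, 3, 2, 5, 4, 6, 0]

Answer: [1, 3, 2, 5, 4, 6, 0]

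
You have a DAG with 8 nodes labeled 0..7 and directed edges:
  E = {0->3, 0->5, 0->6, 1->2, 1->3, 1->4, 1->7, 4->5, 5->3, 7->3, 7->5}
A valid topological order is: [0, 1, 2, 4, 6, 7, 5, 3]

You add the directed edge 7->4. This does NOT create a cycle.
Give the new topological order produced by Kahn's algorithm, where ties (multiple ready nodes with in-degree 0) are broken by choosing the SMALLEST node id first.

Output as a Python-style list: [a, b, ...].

Old toposort: [0, 1, 2, 4, 6, 7, 5, 3]
Added edge: 7->4
Position of 7 (5) > position of 4 (3). Must reorder: 7 must now come before 4.
Run Kahn's algorithm (break ties by smallest node id):
  initial in-degrees: [0, 0, 1, 4, 2, 3, 1, 1]
  ready (indeg=0): [0, 1]
  pop 0: indeg[3]->3; indeg[5]->2; indeg[6]->0 | ready=[1, 6] | order so far=[0]
  pop 1: indeg[2]->0; indeg[3]->2; indeg[4]->1; indeg[7]->0 | ready=[2, 6, 7] | order so far=[0, 1]
  pop 2: no out-edges | ready=[6, 7] | order so far=[0, 1, 2]
  pop 6: no out-edges | ready=[7] | order so far=[0, 1, 2, 6]
  pop 7: indeg[3]->1; indeg[4]->0; indeg[5]->1 | ready=[4] | order so far=[0, 1, 2, 6, 7]
  pop 4: indeg[5]->0 | ready=[5] | order so far=[0, 1, 2, 6, 7, 4]
  pop 5: indeg[3]->0 | ready=[3] | order so far=[0, 1, 2, 6, 7, 4, 5]
  pop 3: no out-edges | ready=[] | order so far=[0, 1, 2, 6, 7, 4, 5, 3]
  Result: [0, 1, 2, 6, 7, 4, 5, 3]

Answer: [0, 1, 2, 6, 7, 4, 5, 3]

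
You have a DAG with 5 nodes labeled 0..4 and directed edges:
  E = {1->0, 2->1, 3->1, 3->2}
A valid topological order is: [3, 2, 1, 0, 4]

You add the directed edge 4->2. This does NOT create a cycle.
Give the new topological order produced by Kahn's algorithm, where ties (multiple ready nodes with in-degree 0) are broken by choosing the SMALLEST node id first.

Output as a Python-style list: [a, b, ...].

Answer: [3, 4, 2, 1, 0]

Derivation:
Old toposort: [3, 2, 1, 0, 4]
Added edge: 4->2
Position of 4 (4) > position of 2 (1). Must reorder: 4 must now come before 2.
Run Kahn's algorithm (break ties by smallest node id):
  initial in-degrees: [1, 2, 2, 0, 0]
  ready (indeg=0): [3, 4]
  pop 3: indeg[1]->1; indeg[2]->1 | ready=[4] | order so far=[3]
  pop 4: indeg[2]->0 | ready=[2] | order so far=[3, 4]
  pop 2: indeg[1]->0 | ready=[1] | order so far=[3, 4, 2]
  pop 1: indeg[0]->0 | ready=[0] | order so far=[3, 4, 2, 1]
  pop 0: no out-edges | ready=[] | order so far=[3, 4, 2, 1, 0]
  Result: [3, 4, 2, 1, 0]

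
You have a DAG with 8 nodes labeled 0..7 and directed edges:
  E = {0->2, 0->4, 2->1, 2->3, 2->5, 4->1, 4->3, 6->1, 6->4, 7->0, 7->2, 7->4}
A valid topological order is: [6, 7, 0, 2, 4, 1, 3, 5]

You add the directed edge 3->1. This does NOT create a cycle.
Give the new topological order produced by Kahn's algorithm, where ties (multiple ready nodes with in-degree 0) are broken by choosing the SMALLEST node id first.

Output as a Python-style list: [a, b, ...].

Old toposort: [6, 7, 0, 2, 4, 1, 3, 5]
Added edge: 3->1
Position of 3 (6) > position of 1 (5). Must reorder: 3 must now come before 1.
Run Kahn's algorithm (break ties by smallest node id):
  initial in-degrees: [1, 4, 2, 2, 3, 1, 0, 0]
  ready (indeg=0): [6, 7]
  pop 6: indeg[1]->3; indeg[4]->2 | ready=[7] | order so far=[6]
  pop 7: indeg[0]->0; indeg[2]->1; indeg[4]->1 | ready=[0] | order so far=[6, 7]
  pop 0: indeg[2]->0; indeg[4]->0 | ready=[2, 4] | order so far=[6, 7, 0]
  pop 2: indeg[1]->2; indeg[3]->1; indeg[5]->0 | ready=[4, 5] | order so far=[6, 7, 0, 2]
  pop 4: indeg[1]->1; indeg[3]->0 | ready=[3, 5] | order so far=[6, 7, 0, 2, 4]
  pop 3: indeg[1]->0 | ready=[1, 5] | order so far=[6, 7, 0, 2, 4, 3]
  pop 1: no out-edges | ready=[5] | order so far=[6, 7, 0, 2, 4, 3, 1]
  pop 5: no out-edges | ready=[] | order so far=[6, 7, 0, 2, 4, 3, 1, 5]
  Result: [6, 7, 0, 2, 4, 3, 1, 5]

Answer: [6, 7, 0, 2, 4, 3, 1, 5]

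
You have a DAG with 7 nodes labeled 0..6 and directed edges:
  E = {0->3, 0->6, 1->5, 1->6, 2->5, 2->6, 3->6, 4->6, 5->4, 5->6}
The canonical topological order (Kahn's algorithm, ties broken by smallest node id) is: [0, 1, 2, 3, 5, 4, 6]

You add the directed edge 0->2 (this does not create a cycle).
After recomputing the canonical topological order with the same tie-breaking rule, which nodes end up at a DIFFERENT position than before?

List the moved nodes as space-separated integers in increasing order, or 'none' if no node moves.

Answer: none

Derivation:
Old toposort: [0, 1, 2, 3, 5, 4, 6]
Added edge 0->2
Recompute Kahn (smallest-id tiebreak):
  initial in-degrees: [0, 0, 1, 1, 1, 2, 6]
  ready (indeg=0): [0, 1]
  pop 0: indeg[2]->0; indeg[3]->0; indeg[6]->5 | ready=[1, 2, 3] | order so far=[0]
  pop 1: indeg[5]->1; indeg[6]->4 | ready=[2, 3] | order so far=[0, 1]
  pop 2: indeg[5]->0; indeg[6]->3 | ready=[3, 5] | order so far=[0, 1, 2]
  pop 3: indeg[6]->2 | ready=[5] | order so far=[0, 1, 2, 3]
  pop 5: indeg[4]->0; indeg[6]->1 | ready=[4] | order so far=[0, 1, 2, 3, 5]
  pop 4: indeg[6]->0 | ready=[6] | order so far=[0, 1, 2, 3, 5, 4]
  pop 6: no out-edges | ready=[] | order so far=[0, 1, 2, 3, 5, 4, 6]
New canonical toposort: [0, 1, 2, 3, 5, 4, 6]
Compare positions:
  Node 0: index 0 -> 0 (same)
  Node 1: index 1 -> 1 (same)
  Node 2: index 2 -> 2 (same)
  Node 3: index 3 -> 3 (same)
  Node 4: index 5 -> 5 (same)
  Node 5: index 4 -> 4 (same)
  Node 6: index 6 -> 6 (same)
Nodes that changed position: none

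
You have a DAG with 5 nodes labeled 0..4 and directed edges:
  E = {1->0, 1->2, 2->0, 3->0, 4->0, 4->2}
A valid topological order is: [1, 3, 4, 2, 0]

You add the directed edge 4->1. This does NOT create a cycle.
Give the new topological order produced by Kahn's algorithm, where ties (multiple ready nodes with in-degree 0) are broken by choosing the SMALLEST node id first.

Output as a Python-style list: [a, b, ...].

Answer: [3, 4, 1, 2, 0]

Derivation:
Old toposort: [1, 3, 4, 2, 0]
Added edge: 4->1
Position of 4 (2) > position of 1 (0). Must reorder: 4 must now come before 1.
Run Kahn's algorithm (break ties by smallest node id):
  initial in-degrees: [4, 1, 2, 0, 0]
  ready (indeg=0): [3, 4]
  pop 3: indeg[0]->3 | ready=[4] | order so far=[3]
  pop 4: indeg[0]->2; indeg[1]->0; indeg[2]->1 | ready=[1] | order so far=[3, 4]
  pop 1: indeg[0]->1; indeg[2]->0 | ready=[2] | order so far=[3, 4, 1]
  pop 2: indeg[0]->0 | ready=[0] | order so far=[3, 4, 1, 2]
  pop 0: no out-edges | ready=[] | order so far=[3, 4, 1, 2, 0]
  Result: [3, 4, 1, 2, 0]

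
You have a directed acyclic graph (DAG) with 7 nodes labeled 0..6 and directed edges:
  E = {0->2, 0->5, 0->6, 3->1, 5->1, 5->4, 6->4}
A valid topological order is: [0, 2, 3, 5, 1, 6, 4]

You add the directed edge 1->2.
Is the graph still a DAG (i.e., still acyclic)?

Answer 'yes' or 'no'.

Given toposort: [0, 2, 3, 5, 1, 6, 4]
Position of 1: index 4; position of 2: index 1
New edge 1->2: backward (u after v in old order)
Backward edge: old toposort is now invalid. Check if this creates a cycle.
Does 2 already reach 1? Reachable from 2: [2]. NO -> still a DAG (reorder needed).
Still a DAG? yes

Answer: yes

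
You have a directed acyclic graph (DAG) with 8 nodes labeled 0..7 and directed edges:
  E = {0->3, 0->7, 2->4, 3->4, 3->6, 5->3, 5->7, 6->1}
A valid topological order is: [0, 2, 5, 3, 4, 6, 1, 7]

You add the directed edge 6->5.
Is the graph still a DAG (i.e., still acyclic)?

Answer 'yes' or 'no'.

Answer: no

Derivation:
Given toposort: [0, 2, 5, 3, 4, 6, 1, 7]
Position of 6: index 5; position of 5: index 2
New edge 6->5: backward (u after v in old order)
Backward edge: old toposort is now invalid. Check if this creates a cycle.
Does 5 already reach 6? Reachable from 5: [1, 3, 4, 5, 6, 7]. YES -> cycle!
Still a DAG? no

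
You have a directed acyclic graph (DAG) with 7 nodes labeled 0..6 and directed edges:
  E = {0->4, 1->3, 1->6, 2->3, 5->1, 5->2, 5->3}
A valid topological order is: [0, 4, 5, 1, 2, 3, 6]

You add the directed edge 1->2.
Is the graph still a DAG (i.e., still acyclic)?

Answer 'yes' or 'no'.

Answer: yes

Derivation:
Given toposort: [0, 4, 5, 1, 2, 3, 6]
Position of 1: index 3; position of 2: index 4
New edge 1->2: forward
Forward edge: respects the existing order. Still a DAG, same toposort still valid.
Still a DAG? yes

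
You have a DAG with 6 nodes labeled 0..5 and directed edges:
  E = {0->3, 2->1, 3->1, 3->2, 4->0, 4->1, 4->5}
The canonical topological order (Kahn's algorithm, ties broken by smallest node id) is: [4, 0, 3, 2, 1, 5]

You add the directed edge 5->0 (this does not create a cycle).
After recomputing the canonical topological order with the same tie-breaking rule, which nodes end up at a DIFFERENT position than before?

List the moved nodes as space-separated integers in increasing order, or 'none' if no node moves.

Answer: 0 1 2 3 5

Derivation:
Old toposort: [4, 0, 3, 2, 1, 5]
Added edge 5->0
Recompute Kahn (smallest-id tiebreak):
  initial in-degrees: [2, 3, 1, 1, 0, 1]
  ready (indeg=0): [4]
  pop 4: indeg[0]->1; indeg[1]->2; indeg[5]->0 | ready=[5] | order so far=[4]
  pop 5: indeg[0]->0 | ready=[0] | order so far=[4, 5]
  pop 0: indeg[3]->0 | ready=[3] | order so far=[4, 5, 0]
  pop 3: indeg[1]->1; indeg[2]->0 | ready=[2] | order so far=[4, 5, 0, 3]
  pop 2: indeg[1]->0 | ready=[1] | order so far=[4, 5, 0, 3, 2]
  pop 1: no out-edges | ready=[] | order so far=[4, 5, 0, 3, 2, 1]
New canonical toposort: [4, 5, 0, 3, 2, 1]
Compare positions:
  Node 0: index 1 -> 2 (moved)
  Node 1: index 4 -> 5 (moved)
  Node 2: index 3 -> 4 (moved)
  Node 3: index 2 -> 3 (moved)
  Node 4: index 0 -> 0 (same)
  Node 5: index 5 -> 1 (moved)
Nodes that changed position: 0 1 2 3 5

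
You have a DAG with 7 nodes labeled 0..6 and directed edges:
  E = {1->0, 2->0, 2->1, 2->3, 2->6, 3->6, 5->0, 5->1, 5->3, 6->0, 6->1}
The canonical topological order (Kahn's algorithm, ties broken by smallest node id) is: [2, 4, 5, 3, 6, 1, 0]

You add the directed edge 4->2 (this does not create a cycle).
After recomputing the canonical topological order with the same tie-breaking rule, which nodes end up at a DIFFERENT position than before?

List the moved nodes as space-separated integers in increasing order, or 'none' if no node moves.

Old toposort: [2, 4, 5, 3, 6, 1, 0]
Added edge 4->2
Recompute Kahn (smallest-id tiebreak):
  initial in-degrees: [4, 3, 1, 2, 0, 0, 2]
  ready (indeg=0): [4, 5]
  pop 4: indeg[2]->0 | ready=[2, 5] | order so far=[4]
  pop 2: indeg[0]->3; indeg[1]->2; indeg[3]->1; indeg[6]->1 | ready=[5] | order so far=[4, 2]
  pop 5: indeg[0]->2; indeg[1]->1; indeg[3]->0 | ready=[3] | order so far=[4, 2, 5]
  pop 3: indeg[6]->0 | ready=[6] | order so far=[4, 2, 5, 3]
  pop 6: indeg[0]->1; indeg[1]->0 | ready=[1] | order so far=[4, 2, 5, 3, 6]
  pop 1: indeg[0]->0 | ready=[0] | order so far=[4, 2, 5, 3, 6, 1]
  pop 0: no out-edges | ready=[] | order so far=[4, 2, 5, 3, 6, 1, 0]
New canonical toposort: [4, 2, 5, 3, 6, 1, 0]
Compare positions:
  Node 0: index 6 -> 6 (same)
  Node 1: index 5 -> 5 (same)
  Node 2: index 0 -> 1 (moved)
  Node 3: index 3 -> 3 (same)
  Node 4: index 1 -> 0 (moved)
  Node 5: index 2 -> 2 (same)
  Node 6: index 4 -> 4 (same)
Nodes that changed position: 2 4

Answer: 2 4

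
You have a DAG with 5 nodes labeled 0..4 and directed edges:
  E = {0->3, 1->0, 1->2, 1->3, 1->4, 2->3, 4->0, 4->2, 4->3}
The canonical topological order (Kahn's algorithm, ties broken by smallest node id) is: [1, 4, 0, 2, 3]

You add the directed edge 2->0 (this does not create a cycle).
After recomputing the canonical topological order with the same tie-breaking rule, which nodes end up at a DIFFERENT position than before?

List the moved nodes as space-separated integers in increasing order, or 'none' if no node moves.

Answer: 0 2

Derivation:
Old toposort: [1, 4, 0, 2, 3]
Added edge 2->0
Recompute Kahn (smallest-id tiebreak):
  initial in-degrees: [3, 0, 2, 4, 1]
  ready (indeg=0): [1]
  pop 1: indeg[0]->2; indeg[2]->1; indeg[3]->3; indeg[4]->0 | ready=[4] | order so far=[1]
  pop 4: indeg[0]->1; indeg[2]->0; indeg[3]->2 | ready=[2] | order so far=[1, 4]
  pop 2: indeg[0]->0; indeg[3]->1 | ready=[0] | order so far=[1, 4, 2]
  pop 0: indeg[3]->0 | ready=[3] | order so far=[1, 4, 2, 0]
  pop 3: no out-edges | ready=[] | order so far=[1, 4, 2, 0, 3]
New canonical toposort: [1, 4, 2, 0, 3]
Compare positions:
  Node 0: index 2 -> 3 (moved)
  Node 1: index 0 -> 0 (same)
  Node 2: index 3 -> 2 (moved)
  Node 3: index 4 -> 4 (same)
  Node 4: index 1 -> 1 (same)
Nodes that changed position: 0 2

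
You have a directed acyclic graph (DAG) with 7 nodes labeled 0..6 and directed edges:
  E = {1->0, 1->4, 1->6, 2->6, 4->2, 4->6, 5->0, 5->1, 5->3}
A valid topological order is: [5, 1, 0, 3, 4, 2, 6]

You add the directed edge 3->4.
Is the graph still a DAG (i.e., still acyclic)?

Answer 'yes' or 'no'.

Given toposort: [5, 1, 0, 3, 4, 2, 6]
Position of 3: index 3; position of 4: index 4
New edge 3->4: forward
Forward edge: respects the existing order. Still a DAG, same toposort still valid.
Still a DAG? yes

Answer: yes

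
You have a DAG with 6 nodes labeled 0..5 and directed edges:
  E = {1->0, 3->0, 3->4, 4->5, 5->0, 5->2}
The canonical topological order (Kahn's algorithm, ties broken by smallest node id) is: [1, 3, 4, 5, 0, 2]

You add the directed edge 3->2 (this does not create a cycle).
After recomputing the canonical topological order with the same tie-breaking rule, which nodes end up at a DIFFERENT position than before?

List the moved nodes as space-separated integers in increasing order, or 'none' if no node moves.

Answer: none

Derivation:
Old toposort: [1, 3, 4, 5, 0, 2]
Added edge 3->2
Recompute Kahn (smallest-id tiebreak):
  initial in-degrees: [3, 0, 2, 0, 1, 1]
  ready (indeg=0): [1, 3]
  pop 1: indeg[0]->2 | ready=[3] | order so far=[1]
  pop 3: indeg[0]->1; indeg[2]->1; indeg[4]->0 | ready=[4] | order so far=[1, 3]
  pop 4: indeg[5]->0 | ready=[5] | order so far=[1, 3, 4]
  pop 5: indeg[0]->0; indeg[2]->0 | ready=[0, 2] | order so far=[1, 3, 4, 5]
  pop 0: no out-edges | ready=[2] | order so far=[1, 3, 4, 5, 0]
  pop 2: no out-edges | ready=[] | order so far=[1, 3, 4, 5, 0, 2]
New canonical toposort: [1, 3, 4, 5, 0, 2]
Compare positions:
  Node 0: index 4 -> 4 (same)
  Node 1: index 0 -> 0 (same)
  Node 2: index 5 -> 5 (same)
  Node 3: index 1 -> 1 (same)
  Node 4: index 2 -> 2 (same)
  Node 5: index 3 -> 3 (same)
Nodes that changed position: none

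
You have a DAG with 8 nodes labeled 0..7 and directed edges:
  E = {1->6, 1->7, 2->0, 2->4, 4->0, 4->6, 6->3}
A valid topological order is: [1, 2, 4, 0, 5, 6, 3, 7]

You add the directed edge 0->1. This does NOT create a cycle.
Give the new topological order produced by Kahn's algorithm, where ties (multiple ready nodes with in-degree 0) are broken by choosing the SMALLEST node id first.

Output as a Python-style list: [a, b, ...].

Old toposort: [1, 2, 4, 0, 5, 6, 3, 7]
Added edge: 0->1
Position of 0 (3) > position of 1 (0). Must reorder: 0 must now come before 1.
Run Kahn's algorithm (break ties by smallest node id):
  initial in-degrees: [2, 1, 0, 1, 1, 0, 2, 1]
  ready (indeg=0): [2, 5]
  pop 2: indeg[0]->1; indeg[4]->0 | ready=[4, 5] | order so far=[2]
  pop 4: indeg[0]->0; indeg[6]->1 | ready=[0, 5] | order so far=[2, 4]
  pop 0: indeg[1]->0 | ready=[1, 5] | order so far=[2, 4, 0]
  pop 1: indeg[6]->0; indeg[7]->0 | ready=[5, 6, 7] | order so far=[2, 4, 0, 1]
  pop 5: no out-edges | ready=[6, 7] | order so far=[2, 4, 0, 1, 5]
  pop 6: indeg[3]->0 | ready=[3, 7] | order so far=[2, 4, 0, 1, 5, 6]
  pop 3: no out-edges | ready=[7] | order so far=[2, 4, 0, 1, 5, 6, 3]
  pop 7: no out-edges | ready=[] | order so far=[2, 4, 0, 1, 5, 6, 3, 7]
  Result: [2, 4, 0, 1, 5, 6, 3, 7]

Answer: [2, 4, 0, 1, 5, 6, 3, 7]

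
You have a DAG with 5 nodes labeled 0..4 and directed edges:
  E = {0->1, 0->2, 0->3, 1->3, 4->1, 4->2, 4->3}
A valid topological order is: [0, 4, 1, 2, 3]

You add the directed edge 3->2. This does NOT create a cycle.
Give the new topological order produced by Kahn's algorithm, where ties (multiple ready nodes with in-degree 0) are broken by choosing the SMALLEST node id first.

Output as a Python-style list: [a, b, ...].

Old toposort: [0, 4, 1, 2, 3]
Added edge: 3->2
Position of 3 (4) > position of 2 (3). Must reorder: 3 must now come before 2.
Run Kahn's algorithm (break ties by smallest node id):
  initial in-degrees: [0, 2, 3, 3, 0]
  ready (indeg=0): [0, 4]
  pop 0: indeg[1]->1; indeg[2]->2; indeg[3]->2 | ready=[4] | order so far=[0]
  pop 4: indeg[1]->0; indeg[2]->1; indeg[3]->1 | ready=[1] | order so far=[0, 4]
  pop 1: indeg[3]->0 | ready=[3] | order so far=[0, 4, 1]
  pop 3: indeg[2]->0 | ready=[2] | order so far=[0, 4, 1, 3]
  pop 2: no out-edges | ready=[] | order so far=[0, 4, 1, 3, 2]
  Result: [0, 4, 1, 3, 2]

Answer: [0, 4, 1, 3, 2]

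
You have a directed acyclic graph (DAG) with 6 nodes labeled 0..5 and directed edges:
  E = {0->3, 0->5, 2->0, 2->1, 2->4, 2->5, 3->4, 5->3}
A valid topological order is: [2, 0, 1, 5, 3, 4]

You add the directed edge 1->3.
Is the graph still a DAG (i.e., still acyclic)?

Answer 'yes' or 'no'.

Answer: yes

Derivation:
Given toposort: [2, 0, 1, 5, 3, 4]
Position of 1: index 2; position of 3: index 4
New edge 1->3: forward
Forward edge: respects the existing order. Still a DAG, same toposort still valid.
Still a DAG? yes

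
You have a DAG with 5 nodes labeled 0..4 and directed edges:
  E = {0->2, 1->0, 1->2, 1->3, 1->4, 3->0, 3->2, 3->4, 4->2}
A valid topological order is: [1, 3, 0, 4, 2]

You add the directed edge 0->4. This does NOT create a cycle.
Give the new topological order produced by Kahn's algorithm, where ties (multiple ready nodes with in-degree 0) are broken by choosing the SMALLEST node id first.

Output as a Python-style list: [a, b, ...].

Answer: [1, 3, 0, 4, 2]

Derivation:
Old toposort: [1, 3, 0, 4, 2]
Added edge: 0->4
Position of 0 (2) < position of 4 (3). Old order still valid.
Run Kahn's algorithm (break ties by smallest node id):
  initial in-degrees: [2, 0, 4, 1, 3]
  ready (indeg=0): [1]
  pop 1: indeg[0]->1; indeg[2]->3; indeg[3]->0; indeg[4]->2 | ready=[3] | order so far=[1]
  pop 3: indeg[0]->0; indeg[2]->2; indeg[4]->1 | ready=[0] | order so far=[1, 3]
  pop 0: indeg[2]->1; indeg[4]->0 | ready=[4] | order so far=[1, 3, 0]
  pop 4: indeg[2]->0 | ready=[2] | order so far=[1, 3, 0, 4]
  pop 2: no out-edges | ready=[] | order so far=[1, 3, 0, 4, 2]
  Result: [1, 3, 0, 4, 2]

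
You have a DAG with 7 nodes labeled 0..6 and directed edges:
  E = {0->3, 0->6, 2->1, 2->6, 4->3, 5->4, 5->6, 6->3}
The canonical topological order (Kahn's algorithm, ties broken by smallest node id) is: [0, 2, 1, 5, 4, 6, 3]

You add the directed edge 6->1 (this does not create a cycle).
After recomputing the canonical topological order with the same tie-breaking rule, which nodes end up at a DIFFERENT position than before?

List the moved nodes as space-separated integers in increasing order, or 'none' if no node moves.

Old toposort: [0, 2, 1, 5, 4, 6, 3]
Added edge 6->1
Recompute Kahn (smallest-id tiebreak):
  initial in-degrees: [0, 2, 0, 3, 1, 0, 3]
  ready (indeg=0): [0, 2, 5]
  pop 0: indeg[3]->2; indeg[6]->2 | ready=[2, 5] | order so far=[0]
  pop 2: indeg[1]->1; indeg[6]->1 | ready=[5] | order so far=[0, 2]
  pop 5: indeg[4]->0; indeg[6]->0 | ready=[4, 6] | order so far=[0, 2, 5]
  pop 4: indeg[3]->1 | ready=[6] | order so far=[0, 2, 5, 4]
  pop 6: indeg[1]->0; indeg[3]->0 | ready=[1, 3] | order so far=[0, 2, 5, 4, 6]
  pop 1: no out-edges | ready=[3] | order so far=[0, 2, 5, 4, 6, 1]
  pop 3: no out-edges | ready=[] | order so far=[0, 2, 5, 4, 6, 1, 3]
New canonical toposort: [0, 2, 5, 4, 6, 1, 3]
Compare positions:
  Node 0: index 0 -> 0 (same)
  Node 1: index 2 -> 5 (moved)
  Node 2: index 1 -> 1 (same)
  Node 3: index 6 -> 6 (same)
  Node 4: index 4 -> 3 (moved)
  Node 5: index 3 -> 2 (moved)
  Node 6: index 5 -> 4 (moved)
Nodes that changed position: 1 4 5 6

Answer: 1 4 5 6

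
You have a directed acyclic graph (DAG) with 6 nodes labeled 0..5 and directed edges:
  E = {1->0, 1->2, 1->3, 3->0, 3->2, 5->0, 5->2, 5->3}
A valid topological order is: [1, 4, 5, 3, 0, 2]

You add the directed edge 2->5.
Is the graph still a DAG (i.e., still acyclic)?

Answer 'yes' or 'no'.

Answer: no

Derivation:
Given toposort: [1, 4, 5, 3, 0, 2]
Position of 2: index 5; position of 5: index 2
New edge 2->5: backward (u after v in old order)
Backward edge: old toposort is now invalid. Check if this creates a cycle.
Does 5 already reach 2? Reachable from 5: [0, 2, 3, 5]. YES -> cycle!
Still a DAG? no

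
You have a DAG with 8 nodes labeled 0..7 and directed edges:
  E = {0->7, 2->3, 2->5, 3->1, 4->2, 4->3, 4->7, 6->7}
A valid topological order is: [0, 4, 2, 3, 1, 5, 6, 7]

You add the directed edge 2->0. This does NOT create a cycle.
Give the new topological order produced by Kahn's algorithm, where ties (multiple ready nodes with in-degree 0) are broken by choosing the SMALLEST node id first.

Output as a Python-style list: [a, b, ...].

Old toposort: [0, 4, 2, 3, 1, 5, 6, 7]
Added edge: 2->0
Position of 2 (2) > position of 0 (0). Must reorder: 2 must now come before 0.
Run Kahn's algorithm (break ties by smallest node id):
  initial in-degrees: [1, 1, 1, 2, 0, 1, 0, 3]
  ready (indeg=0): [4, 6]
  pop 4: indeg[2]->0; indeg[3]->1; indeg[7]->2 | ready=[2, 6] | order so far=[4]
  pop 2: indeg[0]->0; indeg[3]->0; indeg[5]->0 | ready=[0, 3, 5, 6] | order so far=[4, 2]
  pop 0: indeg[7]->1 | ready=[3, 5, 6] | order so far=[4, 2, 0]
  pop 3: indeg[1]->0 | ready=[1, 5, 6] | order so far=[4, 2, 0, 3]
  pop 1: no out-edges | ready=[5, 6] | order so far=[4, 2, 0, 3, 1]
  pop 5: no out-edges | ready=[6] | order so far=[4, 2, 0, 3, 1, 5]
  pop 6: indeg[7]->0 | ready=[7] | order so far=[4, 2, 0, 3, 1, 5, 6]
  pop 7: no out-edges | ready=[] | order so far=[4, 2, 0, 3, 1, 5, 6, 7]
  Result: [4, 2, 0, 3, 1, 5, 6, 7]

Answer: [4, 2, 0, 3, 1, 5, 6, 7]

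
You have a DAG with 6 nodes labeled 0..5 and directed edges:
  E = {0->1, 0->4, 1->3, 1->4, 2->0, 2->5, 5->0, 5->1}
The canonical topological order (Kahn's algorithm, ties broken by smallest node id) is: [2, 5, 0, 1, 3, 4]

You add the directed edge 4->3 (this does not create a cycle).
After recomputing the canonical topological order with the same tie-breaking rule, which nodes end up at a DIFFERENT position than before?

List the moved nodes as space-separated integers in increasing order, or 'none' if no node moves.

Answer: 3 4

Derivation:
Old toposort: [2, 5, 0, 1, 3, 4]
Added edge 4->3
Recompute Kahn (smallest-id tiebreak):
  initial in-degrees: [2, 2, 0, 2, 2, 1]
  ready (indeg=0): [2]
  pop 2: indeg[0]->1; indeg[5]->0 | ready=[5] | order so far=[2]
  pop 5: indeg[0]->0; indeg[1]->1 | ready=[0] | order so far=[2, 5]
  pop 0: indeg[1]->0; indeg[4]->1 | ready=[1] | order so far=[2, 5, 0]
  pop 1: indeg[3]->1; indeg[4]->0 | ready=[4] | order so far=[2, 5, 0, 1]
  pop 4: indeg[3]->0 | ready=[3] | order so far=[2, 5, 0, 1, 4]
  pop 3: no out-edges | ready=[] | order so far=[2, 5, 0, 1, 4, 3]
New canonical toposort: [2, 5, 0, 1, 4, 3]
Compare positions:
  Node 0: index 2 -> 2 (same)
  Node 1: index 3 -> 3 (same)
  Node 2: index 0 -> 0 (same)
  Node 3: index 4 -> 5 (moved)
  Node 4: index 5 -> 4 (moved)
  Node 5: index 1 -> 1 (same)
Nodes that changed position: 3 4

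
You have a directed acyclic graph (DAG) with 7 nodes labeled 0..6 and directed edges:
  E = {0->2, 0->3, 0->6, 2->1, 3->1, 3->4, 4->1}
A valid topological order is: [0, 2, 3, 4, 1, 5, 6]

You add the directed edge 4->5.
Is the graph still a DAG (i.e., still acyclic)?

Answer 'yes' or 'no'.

Answer: yes

Derivation:
Given toposort: [0, 2, 3, 4, 1, 5, 6]
Position of 4: index 3; position of 5: index 5
New edge 4->5: forward
Forward edge: respects the existing order. Still a DAG, same toposort still valid.
Still a DAG? yes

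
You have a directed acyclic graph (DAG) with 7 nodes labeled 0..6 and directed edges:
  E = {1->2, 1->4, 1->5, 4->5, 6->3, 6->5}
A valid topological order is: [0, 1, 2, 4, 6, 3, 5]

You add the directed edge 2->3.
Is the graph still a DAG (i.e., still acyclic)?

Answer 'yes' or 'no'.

Given toposort: [0, 1, 2, 4, 6, 3, 5]
Position of 2: index 2; position of 3: index 5
New edge 2->3: forward
Forward edge: respects the existing order. Still a DAG, same toposort still valid.
Still a DAG? yes

Answer: yes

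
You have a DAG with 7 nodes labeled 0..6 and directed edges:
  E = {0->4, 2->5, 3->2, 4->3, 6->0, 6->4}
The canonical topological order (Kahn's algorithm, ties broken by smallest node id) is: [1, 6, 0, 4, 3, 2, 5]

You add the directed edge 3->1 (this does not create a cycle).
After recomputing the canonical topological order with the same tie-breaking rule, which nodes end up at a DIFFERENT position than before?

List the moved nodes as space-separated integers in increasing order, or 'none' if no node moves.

Old toposort: [1, 6, 0, 4, 3, 2, 5]
Added edge 3->1
Recompute Kahn (smallest-id tiebreak):
  initial in-degrees: [1, 1, 1, 1, 2, 1, 0]
  ready (indeg=0): [6]
  pop 6: indeg[0]->0; indeg[4]->1 | ready=[0] | order so far=[6]
  pop 0: indeg[4]->0 | ready=[4] | order so far=[6, 0]
  pop 4: indeg[3]->0 | ready=[3] | order so far=[6, 0, 4]
  pop 3: indeg[1]->0; indeg[2]->0 | ready=[1, 2] | order so far=[6, 0, 4, 3]
  pop 1: no out-edges | ready=[2] | order so far=[6, 0, 4, 3, 1]
  pop 2: indeg[5]->0 | ready=[5] | order so far=[6, 0, 4, 3, 1, 2]
  pop 5: no out-edges | ready=[] | order so far=[6, 0, 4, 3, 1, 2, 5]
New canonical toposort: [6, 0, 4, 3, 1, 2, 5]
Compare positions:
  Node 0: index 2 -> 1 (moved)
  Node 1: index 0 -> 4 (moved)
  Node 2: index 5 -> 5 (same)
  Node 3: index 4 -> 3 (moved)
  Node 4: index 3 -> 2 (moved)
  Node 5: index 6 -> 6 (same)
  Node 6: index 1 -> 0 (moved)
Nodes that changed position: 0 1 3 4 6

Answer: 0 1 3 4 6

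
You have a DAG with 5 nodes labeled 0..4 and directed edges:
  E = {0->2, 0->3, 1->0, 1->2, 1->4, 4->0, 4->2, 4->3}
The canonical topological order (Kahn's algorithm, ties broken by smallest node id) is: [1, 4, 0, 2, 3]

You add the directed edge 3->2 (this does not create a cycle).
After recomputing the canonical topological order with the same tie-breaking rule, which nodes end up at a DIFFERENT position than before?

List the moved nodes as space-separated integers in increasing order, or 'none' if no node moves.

Old toposort: [1, 4, 0, 2, 3]
Added edge 3->2
Recompute Kahn (smallest-id tiebreak):
  initial in-degrees: [2, 0, 4, 2, 1]
  ready (indeg=0): [1]
  pop 1: indeg[0]->1; indeg[2]->3; indeg[4]->0 | ready=[4] | order so far=[1]
  pop 4: indeg[0]->0; indeg[2]->2; indeg[3]->1 | ready=[0] | order so far=[1, 4]
  pop 0: indeg[2]->1; indeg[3]->0 | ready=[3] | order so far=[1, 4, 0]
  pop 3: indeg[2]->0 | ready=[2] | order so far=[1, 4, 0, 3]
  pop 2: no out-edges | ready=[] | order so far=[1, 4, 0, 3, 2]
New canonical toposort: [1, 4, 0, 3, 2]
Compare positions:
  Node 0: index 2 -> 2 (same)
  Node 1: index 0 -> 0 (same)
  Node 2: index 3 -> 4 (moved)
  Node 3: index 4 -> 3 (moved)
  Node 4: index 1 -> 1 (same)
Nodes that changed position: 2 3

Answer: 2 3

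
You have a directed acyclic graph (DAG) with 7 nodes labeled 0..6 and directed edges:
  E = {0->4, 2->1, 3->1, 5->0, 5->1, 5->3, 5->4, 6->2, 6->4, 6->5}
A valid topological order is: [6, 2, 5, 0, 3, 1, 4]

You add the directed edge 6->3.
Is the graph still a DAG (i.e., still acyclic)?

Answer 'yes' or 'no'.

Answer: yes

Derivation:
Given toposort: [6, 2, 5, 0, 3, 1, 4]
Position of 6: index 0; position of 3: index 4
New edge 6->3: forward
Forward edge: respects the existing order. Still a DAG, same toposort still valid.
Still a DAG? yes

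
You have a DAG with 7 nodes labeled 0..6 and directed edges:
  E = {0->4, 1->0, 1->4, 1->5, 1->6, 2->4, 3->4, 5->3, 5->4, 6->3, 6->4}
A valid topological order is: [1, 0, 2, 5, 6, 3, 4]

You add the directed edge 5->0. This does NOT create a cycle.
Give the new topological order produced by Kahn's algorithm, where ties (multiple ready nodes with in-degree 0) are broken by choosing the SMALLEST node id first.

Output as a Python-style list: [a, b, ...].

Old toposort: [1, 0, 2, 5, 6, 3, 4]
Added edge: 5->0
Position of 5 (3) > position of 0 (1). Must reorder: 5 must now come before 0.
Run Kahn's algorithm (break ties by smallest node id):
  initial in-degrees: [2, 0, 0, 2, 6, 1, 1]
  ready (indeg=0): [1, 2]
  pop 1: indeg[0]->1; indeg[4]->5; indeg[5]->0; indeg[6]->0 | ready=[2, 5, 6] | order so far=[1]
  pop 2: indeg[4]->4 | ready=[5, 6] | order so far=[1, 2]
  pop 5: indeg[0]->0; indeg[3]->1; indeg[4]->3 | ready=[0, 6] | order so far=[1, 2, 5]
  pop 0: indeg[4]->2 | ready=[6] | order so far=[1, 2, 5, 0]
  pop 6: indeg[3]->0; indeg[4]->1 | ready=[3] | order so far=[1, 2, 5, 0, 6]
  pop 3: indeg[4]->0 | ready=[4] | order so far=[1, 2, 5, 0, 6, 3]
  pop 4: no out-edges | ready=[] | order so far=[1, 2, 5, 0, 6, 3, 4]
  Result: [1, 2, 5, 0, 6, 3, 4]

Answer: [1, 2, 5, 0, 6, 3, 4]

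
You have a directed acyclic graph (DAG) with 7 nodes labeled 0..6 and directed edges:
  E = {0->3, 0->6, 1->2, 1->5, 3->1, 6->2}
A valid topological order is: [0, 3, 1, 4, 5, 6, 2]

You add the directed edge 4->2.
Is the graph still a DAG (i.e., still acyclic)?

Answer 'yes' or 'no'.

Given toposort: [0, 3, 1, 4, 5, 6, 2]
Position of 4: index 3; position of 2: index 6
New edge 4->2: forward
Forward edge: respects the existing order. Still a DAG, same toposort still valid.
Still a DAG? yes

Answer: yes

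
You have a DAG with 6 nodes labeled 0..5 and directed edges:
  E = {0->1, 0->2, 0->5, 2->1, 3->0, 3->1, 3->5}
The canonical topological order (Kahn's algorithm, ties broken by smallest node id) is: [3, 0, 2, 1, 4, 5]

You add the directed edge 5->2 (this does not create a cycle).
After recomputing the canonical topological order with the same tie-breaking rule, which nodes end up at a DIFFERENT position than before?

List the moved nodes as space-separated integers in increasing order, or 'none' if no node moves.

Old toposort: [3, 0, 2, 1, 4, 5]
Added edge 5->2
Recompute Kahn (smallest-id tiebreak):
  initial in-degrees: [1, 3, 2, 0, 0, 2]
  ready (indeg=0): [3, 4]
  pop 3: indeg[0]->0; indeg[1]->2; indeg[5]->1 | ready=[0, 4] | order so far=[3]
  pop 0: indeg[1]->1; indeg[2]->1; indeg[5]->0 | ready=[4, 5] | order so far=[3, 0]
  pop 4: no out-edges | ready=[5] | order so far=[3, 0, 4]
  pop 5: indeg[2]->0 | ready=[2] | order so far=[3, 0, 4, 5]
  pop 2: indeg[1]->0 | ready=[1] | order so far=[3, 0, 4, 5, 2]
  pop 1: no out-edges | ready=[] | order so far=[3, 0, 4, 5, 2, 1]
New canonical toposort: [3, 0, 4, 5, 2, 1]
Compare positions:
  Node 0: index 1 -> 1 (same)
  Node 1: index 3 -> 5 (moved)
  Node 2: index 2 -> 4 (moved)
  Node 3: index 0 -> 0 (same)
  Node 4: index 4 -> 2 (moved)
  Node 5: index 5 -> 3 (moved)
Nodes that changed position: 1 2 4 5

Answer: 1 2 4 5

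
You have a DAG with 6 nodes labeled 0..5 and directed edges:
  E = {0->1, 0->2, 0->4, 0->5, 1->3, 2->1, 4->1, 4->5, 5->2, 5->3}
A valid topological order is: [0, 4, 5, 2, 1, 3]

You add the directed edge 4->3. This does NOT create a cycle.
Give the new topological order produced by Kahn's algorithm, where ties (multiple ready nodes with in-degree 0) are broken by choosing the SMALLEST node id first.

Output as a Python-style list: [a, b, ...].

Old toposort: [0, 4, 5, 2, 1, 3]
Added edge: 4->3
Position of 4 (1) < position of 3 (5). Old order still valid.
Run Kahn's algorithm (break ties by smallest node id):
  initial in-degrees: [0, 3, 2, 3, 1, 2]
  ready (indeg=0): [0]
  pop 0: indeg[1]->2; indeg[2]->1; indeg[4]->0; indeg[5]->1 | ready=[4] | order so far=[0]
  pop 4: indeg[1]->1; indeg[3]->2; indeg[5]->0 | ready=[5] | order so far=[0, 4]
  pop 5: indeg[2]->0; indeg[3]->1 | ready=[2] | order so far=[0, 4, 5]
  pop 2: indeg[1]->0 | ready=[1] | order so far=[0, 4, 5, 2]
  pop 1: indeg[3]->0 | ready=[3] | order so far=[0, 4, 5, 2, 1]
  pop 3: no out-edges | ready=[] | order so far=[0, 4, 5, 2, 1, 3]
  Result: [0, 4, 5, 2, 1, 3]

Answer: [0, 4, 5, 2, 1, 3]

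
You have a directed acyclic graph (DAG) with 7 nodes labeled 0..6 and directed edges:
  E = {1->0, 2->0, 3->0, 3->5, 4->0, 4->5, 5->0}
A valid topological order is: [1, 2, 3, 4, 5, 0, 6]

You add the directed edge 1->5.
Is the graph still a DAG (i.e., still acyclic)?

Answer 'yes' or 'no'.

Answer: yes

Derivation:
Given toposort: [1, 2, 3, 4, 5, 0, 6]
Position of 1: index 0; position of 5: index 4
New edge 1->5: forward
Forward edge: respects the existing order. Still a DAG, same toposort still valid.
Still a DAG? yes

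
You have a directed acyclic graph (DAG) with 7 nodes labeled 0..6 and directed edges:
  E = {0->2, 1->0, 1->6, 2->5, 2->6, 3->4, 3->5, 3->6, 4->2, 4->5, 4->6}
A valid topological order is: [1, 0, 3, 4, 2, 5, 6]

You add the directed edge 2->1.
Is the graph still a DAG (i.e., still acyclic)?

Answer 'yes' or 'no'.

Answer: no

Derivation:
Given toposort: [1, 0, 3, 4, 2, 5, 6]
Position of 2: index 4; position of 1: index 0
New edge 2->1: backward (u after v in old order)
Backward edge: old toposort is now invalid. Check if this creates a cycle.
Does 1 already reach 2? Reachable from 1: [0, 1, 2, 5, 6]. YES -> cycle!
Still a DAG? no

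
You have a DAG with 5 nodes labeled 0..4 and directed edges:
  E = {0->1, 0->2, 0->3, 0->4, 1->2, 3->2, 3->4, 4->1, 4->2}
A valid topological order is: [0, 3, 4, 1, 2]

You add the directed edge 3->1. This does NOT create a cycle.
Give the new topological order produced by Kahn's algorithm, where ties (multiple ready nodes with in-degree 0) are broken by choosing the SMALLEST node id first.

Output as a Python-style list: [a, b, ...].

Answer: [0, 3, 4, 1, 2]

Derivation:
Old toposort: [0, 3, 4, 1, 2]
Added edge: 3->1
Position of 3 (1) < position of 1 (3). Old order still valid.
Run Kahn's algorithm (break ties by smallest node id):
  initial in-degrees: [0, 3, 4, 1, 2]
  ready (indeg=0): [0]
  pop 0: indeg[1]->2; indeg[2]->3; indeg[3]->0; indeg[4]->1 | ready=[3] | order so far=[0]
  pop 3: indeg[1]->1; indeg[2]->2; indeg[4]->0 | ready=[4] | order so far=[0, 3]
  pop 4: indeg[1]->0; indeg[2]->1 | ready=[1] | order so far=[0, 3, 4]
  pop 1: indeg[2]->0 | ready=[2] | order so far=[0, 3, 4, 1]
  pop 2: no out-edges | ready=[] | order so far=[0, 3, 4, 1, 2]
  Result: [0, 3, 4, 1, 2]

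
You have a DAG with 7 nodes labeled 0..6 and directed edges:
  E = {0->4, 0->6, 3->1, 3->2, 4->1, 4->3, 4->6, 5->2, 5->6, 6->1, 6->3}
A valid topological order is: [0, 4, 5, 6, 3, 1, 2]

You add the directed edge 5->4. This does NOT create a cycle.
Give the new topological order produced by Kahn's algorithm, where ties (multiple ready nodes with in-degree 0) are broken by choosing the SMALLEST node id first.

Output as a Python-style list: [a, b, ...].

Old toposort: [0, 4, 5, 6, 3, 1, 2]
Added edge: 5->4
Position of 5 (2) > position of 4 (1). Must reorder: 5 must now come before 4.
Run Kahn's algorithm (break ties by smallest node id):
  initial in-degrees: [0, 3, 2, 2, 2, 0, 3]
  ready (indeg=0): [0, 5]
  pop 0: indeg[4]->1; indeg[6]->2 | ready=[5] | order so far=[0]
  pop 5: indeg[2]->1; indeg[4]->0; indeg[6]->1 | ready=[4] | order so far=[0, 5]
  pop 4: indeg[1]->2; indeg[3]->1; indeg[6]->0 | ready=[6] | order so far=[0, 5, 4]
  pop 6: indeg[1]->1; indeg[3]->0 | ready=[3] | order so far=[0, 5, 4, 6]
  pop 3: indeg[1]->0; indeg[2]->0 | ready=[1, 2] | order so far=[0, 5, 4, 6, 3]
  pop 1: no out-edges | ready=[2] | order so far=[0, 5, 4, 6, 3, 1]
  pop 2: no out-edges | ready=[] | order so far=[0, 5, 4, 6, 3, 1, 2]
  Result: [0, 5, 4, 6, 3, 1, 2]

Answer: [0, 5, 4, 6, 3, 1, 2]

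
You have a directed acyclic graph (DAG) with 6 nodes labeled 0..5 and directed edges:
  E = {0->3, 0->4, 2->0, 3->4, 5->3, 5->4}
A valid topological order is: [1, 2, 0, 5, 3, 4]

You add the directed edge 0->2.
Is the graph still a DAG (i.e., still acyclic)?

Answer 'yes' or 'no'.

Answer: no

Derivation:
Given toposort: [1, 2, 0, 5, 3, 4]
Position of 0: index 2; position of 2: index 1
New edge 0->2: backward (u after v in old order)
Backward edge: old toposort is now invalid. Check if this creates a cycle.
Does 2 already reach 0? Reachable from 2: [0, 2, 3, 4]. YES -> cycle!
Still a DAG? no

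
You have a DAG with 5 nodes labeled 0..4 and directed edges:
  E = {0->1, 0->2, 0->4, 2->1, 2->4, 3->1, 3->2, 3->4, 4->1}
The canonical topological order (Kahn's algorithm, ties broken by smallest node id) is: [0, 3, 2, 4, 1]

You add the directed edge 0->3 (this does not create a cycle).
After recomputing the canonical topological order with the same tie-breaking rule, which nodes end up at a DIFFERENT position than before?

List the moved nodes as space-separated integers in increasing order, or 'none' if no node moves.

Answer: none

Derivation:
Old toposort: [0, 3, 2, 4, 1]
Added edge 0->3
Recompute Kahn (smallest-id tiebreak):
  initial in-degrees: [0, 4, 2, 1, 3]
  ready (indeg=0): [0]
  pop 0: indeg[1]->3; indeg[2]->1; indeg[3]->0; indeg[4]->2 | ready=[3] | order so far=[0]
  pop 3: indeg[1]->2; indeg[2]->0; indeg[4]->1 | ready=[2] | order so far=[0, 3]
  pop 2: indeg[1]->1; indeg[4]->0 | ready=[4] | order so far=[0, 3, 2]
  pop 4: indeg[1]->0 | ready=[1] | order so far=[0, 3, 2, 4]
  pop 1: no out-edges | ready=[] | order so far=[0, 3, 2, 4, 1]
New canonical toposort: [0, 3, 2, 4, 1]
Compare positions:
  Node 0: index 0 -> 0 (same)
  Node 1: index 4 -> 4 (same)
  Node 2: index 2 -> 2 (same)
  Node 3: index 1 -> 1 (same)
  Node 4: index 3 -> 3 (same)
Nodes that changed position: none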